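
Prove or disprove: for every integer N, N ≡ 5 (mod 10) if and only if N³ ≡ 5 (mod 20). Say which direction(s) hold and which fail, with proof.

(⟹) This fails: take N = 15. Then 15 ≡ 5 (mod 10), but 15³ = 3375 ≡ 15 (mod 20), not 5.

(⟸) Conversely, the residues r modulo 20 with r³ ≡ 5 (mod 20) are exactly {5}, and each is ≡ 5 (mod 10).

(⇒) fails; (⇐) holds.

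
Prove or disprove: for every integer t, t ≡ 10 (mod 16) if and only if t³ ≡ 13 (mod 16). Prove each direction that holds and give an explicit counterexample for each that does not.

Forward direction. This fails: take t = 10. Then 10 ≡ 10 (mod 16), but 10³ = 1000 ≡ 8 (mod 16), not 13.

Converse. This fails: take t = 5. Then 5³ = 125 ≡ 13 (mod 16), yet 5 ≡ 5 (mod 16), not 10.

(⇒) fails and (⇐) fails.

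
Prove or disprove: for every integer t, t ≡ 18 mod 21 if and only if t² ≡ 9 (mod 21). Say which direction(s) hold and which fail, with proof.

Not equivalent: only (⇒) holds.

[⇐] This fails: take t = 3. Then 3² = 9 ≡ 9 (mod 21), yet 3 ≡ 3 (mod 21), not 18.

[⇒] Suppose t ≡ 18 mod 21. Write t = 21j + 18. Then (21j + 18)² = 441j² + 756j + 324 = 21(21j² + 36j + 15) + 9, so t² ≡ 9 (mod 21).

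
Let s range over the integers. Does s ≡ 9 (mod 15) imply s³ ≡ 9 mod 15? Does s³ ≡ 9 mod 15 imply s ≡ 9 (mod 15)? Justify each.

Both directions hold.

[⇒] Suppose s ≡ 9 (mod 15). Write s = 15j + 9. Then (15j + 9)³ = 3375j³ + 6075j² + 3645j + 729 = 15(225j³ + 405j² + 243j + 48) + 9, so s³ ≡ 9 (mod 15).

[⇐] Conversely, suppose s³ ≡ 9 (mod 15). The only residue r in {0, …, 14} with r³ ≡ 9 (mod 15) is r = 9, so s ≡ 9 (mod 15).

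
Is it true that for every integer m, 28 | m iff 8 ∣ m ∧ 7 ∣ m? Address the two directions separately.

[⇐] Suppose 8 ∣ m and 7 ∣ m. Any common multiple of 8 and 7 is a multiple of their lcm; here gcd(8, 7) = 1, so lcm(8, 7) = 8·7 = 56, so 56 ∣ m. Since 28 ∣ 56, it follows that 28 ∣ m.

[⇒] This fails: take m = 28. Certainly 28 ∣ 28, but 8 ∤ 28.

The forward direction fails; the converse holds.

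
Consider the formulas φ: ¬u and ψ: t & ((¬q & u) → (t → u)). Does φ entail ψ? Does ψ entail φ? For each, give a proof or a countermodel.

Forward direction. This fails. Under q = F, t = F, u = F, the left side is true but the right side is false.

Converse. This fails. Under q = F, t = T, u = T, the left side is false but the right side is true.

(⇒) fails and (⇐) fails.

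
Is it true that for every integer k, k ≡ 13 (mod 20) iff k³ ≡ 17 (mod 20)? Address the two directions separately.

Forward direction. Suppose k ≡ 13 (mod 20). Write k = 20j + 13. Then (20j + 13)³ = 8000j³ + 15600j² + 10140j + 2197 = 20(400j³ + 780j² + 507j + 109) + 17, so k³ ≡ 17 (mod 20).

Converse. Suppose k³ ≡ 17 (mod 20). The only residue r in {0, …, 19} with r³ ≡ 17 (mod 20) is r = 13, so k ≡ 13 (mod 20).

Both implications hold.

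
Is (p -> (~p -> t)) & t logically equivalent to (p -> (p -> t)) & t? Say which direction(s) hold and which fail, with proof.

Both directions hold; the statement is true.

(→) Assume the antecedent. If t is true, (p -> (p -> t)) & t reduces to true regardless of the other variables. If t is false, the antecedent cannot hold. Either way (p -> (p -> t)) & t holds.

(←) Assume the antecedent. If t is true, (p -> (~p -> t)) & t reduces to true regardless of the other variables. If t is false, the antecedent cannot hold. Either way (p -> (~p -> t)) & t holds.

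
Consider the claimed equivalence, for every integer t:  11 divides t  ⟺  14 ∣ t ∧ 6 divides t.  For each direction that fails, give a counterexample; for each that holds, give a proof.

Neither direction holds.

(→) This fails: take t = 11. Certainly 11 ∣ 11, but 14 ∤ 11.

(←) This fails: take t = 42. Both 14 ∣ 42 and 6 ∣ 42, yet 42 is not a multiple of 11 (since 42 = 3·11 + 9), so 11 ∤ 42.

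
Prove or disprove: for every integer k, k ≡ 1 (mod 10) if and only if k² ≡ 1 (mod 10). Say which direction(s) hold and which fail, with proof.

(⇒) holds; (⇐) fails.

(⇐) This fails: take k = 9. Then 9² = 81 ≡ 1 (mod 10), yet 9 ≡ 9 (mod 10), not 1.

(⇒) Suppose k ≡ 1 (mod 10). Write k = 10j + 1. Then (10j + 1)² = 100j² + 20j + 1 = 10(10j² + 2j) + 1, so k² ≡ 1 (mod 10).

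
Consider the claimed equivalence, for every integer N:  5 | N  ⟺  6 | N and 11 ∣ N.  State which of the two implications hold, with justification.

(→) This fails: take N = 5. Certainly 5 ∣ 5, but 6 ∤ 5.

(←) This fails: take N = 66. Both 6 ∣ 66 and 11 ∣ 66, yet 66 is not a multiple of 5 (since 66 = 13·5 + 1), so 5 ∤ 66.

Neither implication holds.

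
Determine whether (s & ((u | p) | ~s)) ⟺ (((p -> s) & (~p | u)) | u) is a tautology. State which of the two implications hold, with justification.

(⇒) fails and (⇐) fails.

Forward direction. This fails. Under p = T, s = T, u = F, the left side is true but the right side is false.

Converse. This fails. Under p = F, s = F, u = F, the left side is false but the right side is true.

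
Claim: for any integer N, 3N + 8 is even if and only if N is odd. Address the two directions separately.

Both directions fail.

(→) This fails: N = 6 gives 3N + 8 = 26, which is even, but 6 is even, not odd.

(←) This also fails: N = 5 is odd, but 3N + 8 = 23 is odd, not even.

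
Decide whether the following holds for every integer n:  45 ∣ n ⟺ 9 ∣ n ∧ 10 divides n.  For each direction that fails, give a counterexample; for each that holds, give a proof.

Forward direction. This fails: take n = 45. Certainly 45 ∣ 45, but 10 ∤ 45.

Converse. Suppose 9 ∣ n and 10 ∣ n. Any common multiple of 9 and 10 is a multiple of their lcm; here gcd(9, 10) = 1, so lcm(9, 10) = 9·10 = 90, so 90 ∣ n. Since 45 ∣ 90, it follows that 45 ∣ n.

Not equivalent: only (⇐) holds.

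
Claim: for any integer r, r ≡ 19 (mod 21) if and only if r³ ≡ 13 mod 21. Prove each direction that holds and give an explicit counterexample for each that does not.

Forward direction. Suppose r ≡ 19 (mod 21). Write r = 21j + 19. Then (21j + 19)³ = 9261j³ + 25137j² + 22743j + 6859 = 21(441j³ + 1197j² + 1083j + 326) + 13, so r³ ≡ 13 (mod 21).

Converse. This fails: take r = 10. Then 10³ = 1000 ≡ 13 (mod 21), yet 10 ≡ 10 (mod 21), not 19.

Not equivalent: only (⇒) holds.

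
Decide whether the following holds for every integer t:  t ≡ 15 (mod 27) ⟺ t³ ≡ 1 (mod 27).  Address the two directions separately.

Neither direction holds.

(⟹) This fails: take t = 15. Then 15 ≡ 15 (mod 27), but 15³ = 3375 ≡ 0 (mod 27), not 1.

(⟸) This fails: take t = 1. Then 1³ = 1 ≡ 1 (mod 27), yet 1 ≡ 1 (mod 27), not 15.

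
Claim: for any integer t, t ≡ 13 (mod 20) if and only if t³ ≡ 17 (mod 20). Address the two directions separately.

Equivalent; both directions hold.

(⟹) Suppose t ≡ 13 (mod 20). Write t = 20j + 13. Then (20j + 13)³ = 8000j³ + 15600j² + 10140j + 2197 = 20(400j³ + 780j² + 507j + 109) + 17, so t³ ≡ 17 (mod 20).

(⟸) Conversely, suppose t³ ≡ 17 (mod 20). The only residue r in {0, …, 19} with r³ ≡ 17 (mod 20) is r = 13, so t ≡ 13 (mod 20).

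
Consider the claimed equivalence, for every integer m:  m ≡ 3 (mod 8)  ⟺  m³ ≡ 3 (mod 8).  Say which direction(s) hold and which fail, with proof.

Converse. For the converse, argue contrapositively. If m ≢ 3 (mod 8), then m is congruent to one of 0, 1, 2, 4, 5, 6, 7 modulo 8, and these give m³ ≡ 0, 1, 0, 0, 5, 0, 7 respectively — never 3.

Forward direction. Suppose m ≡ 3 (mod 8). Write m = 8j + 3. Then (8j + 3)³ = 512j³ + 576j² + 216j + 27 = 8(64j³ + 72j² + 27j + 3) + 3, so m³ ≡ 3 (mod 8).

Both directions hold; the statement is true.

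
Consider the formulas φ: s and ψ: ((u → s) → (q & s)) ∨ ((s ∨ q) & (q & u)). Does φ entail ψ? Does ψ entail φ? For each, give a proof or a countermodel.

Neither direction holds.

(⟹) This fails. Under u = F, s = T, q = F, the left side is true but the right side is false.

(⟸) This fails. Under u = T, s = F, q = F, the left side is false but the right side is true.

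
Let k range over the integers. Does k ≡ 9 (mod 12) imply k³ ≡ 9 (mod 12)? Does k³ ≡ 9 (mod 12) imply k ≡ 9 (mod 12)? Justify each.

Forward direction. Suppose k ≡ 9 (mod 12). Write k = 12j + 9. Then (12j + 9)³ = 1728j³ + 3888j² + 2916j + 729 = 12(144j³ + 324j² + 243j + 60) + 9, so k³ ≡ 9 (mod 12).

Converse. Suppose k³ ≡ 9 (mod 12). The only residue r in {0, …, 11} with r³ ≡ 9 (mod 12) is r = 9, so k ≡ 9 (mod 12).

Equivalent; both directions hold.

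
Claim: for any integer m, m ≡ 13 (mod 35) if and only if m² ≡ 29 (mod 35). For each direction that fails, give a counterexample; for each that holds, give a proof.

(⇒) holds; (⇐) fails.

(⟸) This fails: take m = 8. Then 8² = 64 ≡ 29 (mod 35), yet 8 ≡ 8 (mod 35), not 13.

(⟹) Suppose m ≡ 13 (mod 35). Write m = 35j + 13. Then (35j + 13)² = 1225j² + 910j + 169 = 35(35j² + 26j + 4) + 29, so m² ≡ 29 (mod 35).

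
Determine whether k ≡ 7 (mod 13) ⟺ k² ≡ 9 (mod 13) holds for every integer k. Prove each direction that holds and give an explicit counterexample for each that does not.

Neither direction holds.

Forward direction. This fails: take k = 7. Then 7 ≡ 7 (mod 13), but 7² = 49 ≡ 10 (mod 13), not 9.

Converse. This fails: take k = 3. Then 3² = 9 ≡ 9 (mod 13), yet 3 ≡ 3 (mod 13), not 7.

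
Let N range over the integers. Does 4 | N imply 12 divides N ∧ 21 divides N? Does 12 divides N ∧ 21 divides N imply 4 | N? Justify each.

(⇒) This fails: take N = 4. Certainly 4 ∣ 4, but 12 ∤ 4.

(⇐) Suppose 12 ∣ N and 21 ∣ N. Any common multiple of 12 and 21 is a multiple of their lcm; here lcm(12, 21) = 12·21/gcd(12, 21) = 252/3 = 84, so 84 ∣ N. Since 4 ∣ 84, it follows that 4 ∣ N.

Only the reverse direction holds.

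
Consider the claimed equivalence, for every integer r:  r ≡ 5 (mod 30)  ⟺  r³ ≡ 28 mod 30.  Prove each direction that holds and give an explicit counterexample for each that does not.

Neither direction holds.

Forward direction. This fails: take r = 5. Then 5 ≡ 5 (mod 30), but 5³ = 125 ≡ 5 (mod 30), not 28.

Converse. This fails: take r = 22. Then 22³ = 10648 ≡ 28 (mod 30), yet 22 ≡ 22 (mod 30), not 5.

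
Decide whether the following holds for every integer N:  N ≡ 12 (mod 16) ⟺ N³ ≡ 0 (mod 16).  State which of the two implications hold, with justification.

Forward direction. Suppose N ≡ 12 (mod 16). Write N = 16j + 12. Then (16j + 12)³ = 4096j³ + 9216j² + 6912j + 1728 = 16(256j³ + 576j² + 432j + 108) + 0, so N³ ≡ 0 (mod 16).

Converse. This fails: take N = 0. Then 0³ = 0 ≡ 0 (mod 16), yet 0 ≡ 0 (mod 16), not 12.

(⇒) holds; (⇐) fails.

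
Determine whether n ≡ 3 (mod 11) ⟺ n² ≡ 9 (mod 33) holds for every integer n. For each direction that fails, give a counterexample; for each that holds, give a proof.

Neither direction holds.

(→) This fails: take n = 14. Then 14 ≡ 3 (mod 11), but 14² = 196 ≡ 31 (mod 33), not 9.

(←) This fails: take n = 30. Then 30² = 900 ≡ 9 (mod 33), yet 30 ≡ 8 (mod 11), not 3.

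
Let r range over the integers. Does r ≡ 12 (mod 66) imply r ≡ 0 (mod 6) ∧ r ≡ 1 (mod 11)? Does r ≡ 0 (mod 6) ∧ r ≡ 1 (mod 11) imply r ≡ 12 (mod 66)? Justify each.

(→) Suppose r ≡ 12 (mod 66); write r = 66j + 12. Since 6 ∣ 66, reducing mod 6 gives r ≡ 12 ≡ 0 (mod 6); since 11 ∣ 66, reducing mod 11 gives r ≡ 12 ≡ 1 (mod 11).

(←) Conversely, if r ≡ 0 (mod 6) and r ≡ 1 (mod 11), then by the Chinese remainder theorem r ≡ 12 (mod 66). This is exactly r ≡ 12 (mod 66).

The biconditional holds.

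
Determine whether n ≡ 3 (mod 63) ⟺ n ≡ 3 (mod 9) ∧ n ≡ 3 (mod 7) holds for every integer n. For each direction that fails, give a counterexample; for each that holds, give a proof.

The biconditional holds.

(⇒) Suppose n ≡ 3 (mod 63); write n = 63j + 3. Since 9 ∣ 63, reducing mod 9 gives n ≡ 3 (mod 9); since 7 ∣ 63, reducing mod 7 gives n ≡ 3 (mod 7).

(⇐) Conversely, if n ≡ 3 (mod 9) and n ≡ 3 (mod 7), then by the Chinese remainder theorem n ≡ 3 (mod 63). This is exactly n ≡ 3 (mod 63).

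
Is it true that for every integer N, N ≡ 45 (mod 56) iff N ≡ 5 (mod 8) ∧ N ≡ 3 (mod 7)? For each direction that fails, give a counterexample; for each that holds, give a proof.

Equivalent; both directions hold.

[⇒] Suppose N ≡ 45 (mod 56); write N = 56j + 45. Since 8 ∣ 56, reducing mod 8 gives N ≡ 45 ≡ 5 (mod 8); since 7 ∣ 56, reducing mod 7 gives N ≡ 45 ≡ 3 (mod 7).

[⇐] Conversely, if N ≡ 5 (mod 8) and N ≡ 3 (mod 7), then by the Chinese remainder theorem N ≡ 45 (mod 56). This is exactly N ≡ 45 (mod 56).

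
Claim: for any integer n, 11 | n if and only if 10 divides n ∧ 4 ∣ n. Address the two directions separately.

(⟹) This fails: take n = 11. Certainly 11 ∣ 11, but 10 ∤ 11.

(⟸) This fails: take n = 20. Both 10 ∣ 20 and 4 ∣ 20, yet 20 is not a multiple of 11 (since 20 = 1·11 + 9), so 11 ∤ 20.

Neither implication holds.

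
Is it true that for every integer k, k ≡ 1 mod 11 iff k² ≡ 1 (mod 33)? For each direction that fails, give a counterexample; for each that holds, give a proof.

Neither implication holds.

[⇒] This fails: take k = 12. Then 12 ≡ 1 (mod 11), but 12² = 144 ≡ 12 (mod 33), not 1.

[⇐] This fails: take k = 10. Then 10² = 100 ≡ 1 (mod 33), yet 10 ≡ 10 (mod 11), not 1.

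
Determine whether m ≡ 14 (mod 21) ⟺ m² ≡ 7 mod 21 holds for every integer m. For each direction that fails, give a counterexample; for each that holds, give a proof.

Only the forward implication holds.

(⇒) Suppose m ≡ 14 (mod 21). Write m = 21j + 14. Then (21j + 14)² = 441j² + 588j + 196 = 21(21j² + 28j + 9) + 7, so m² ≡ 7 (mod 21).

(⇐) This fails: take m = 7. Then 7² = 49 ≡ 7 (mod 21), yet 7 ≡ 7 (mod 21), not 14.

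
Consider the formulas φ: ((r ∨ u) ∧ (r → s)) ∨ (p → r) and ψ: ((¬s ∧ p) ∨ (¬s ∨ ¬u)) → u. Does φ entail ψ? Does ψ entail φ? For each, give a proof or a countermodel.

The forward direction fails; the converse holds.

(→) This fails. Under s = F, r = F, u = F, p = F, the left side is true but the right side is false.

(←) Assume the antecedent. If u is true, ((r ∨ u) ∧ (r → s)) ∨ (p → r) reduces to true regardless of the other variables. If u is false, the antecedent cannot hold. Either way ((r ∨ u) ∧ (r → s)) ∨ (p → r) holds.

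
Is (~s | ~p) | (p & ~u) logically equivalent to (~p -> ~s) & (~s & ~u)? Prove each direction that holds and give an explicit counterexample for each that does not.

(⟸) Assume the antecedent. If s is true, the antecedent cannot hold. If s is false, (~s | ~p) | (p & ~u) reduces to true regardless of the other variables. Either way (~s | ~p) | (p & ~u) holds.

(⟹) This fails. Under s = T, u = F, p = F, the left side is true but the right side is false.

Not equivalent: only (⇐) holds.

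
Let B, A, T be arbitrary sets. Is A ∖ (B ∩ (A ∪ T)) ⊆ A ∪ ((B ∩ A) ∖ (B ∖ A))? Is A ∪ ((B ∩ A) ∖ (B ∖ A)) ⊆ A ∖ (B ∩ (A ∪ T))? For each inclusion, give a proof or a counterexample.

Only the forward inclusion holds.

Reverse inclusion. This inclusion fails. Take B = {1}, A = {1}, T = ∅; then 1 ∈ A ∪ ((B ∩ A) ∖ (B ∖ A)) but 1 ∉ A ∖ (B ∩ (A ∪ T)).

Forward inclusion. Let x ∈ A ∖ (B ∩ (A ∪ T)). Then either x ∈ A and x ∉ B, T; or x ∈ A ∩ T and x ∉ B. In each case x ∈ A ∪ ((B ∩ A) ∖ (B ∖ A)), so A ∖ (B ∩ (A ∪ T)) ⊆ A ∪ ((B ∩ A) ∖ (B ∖ A)).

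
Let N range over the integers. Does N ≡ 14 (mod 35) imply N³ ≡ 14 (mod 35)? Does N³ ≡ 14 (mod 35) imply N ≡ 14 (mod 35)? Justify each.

Both directions hold.

(⇒) Suppose N ≡ 14 (mod 35). Write N = 35j + 14. Then (35j + 14)³ = 42875j³ + 51450j² + 20580j + 2744 = 35(1225j³ + 1470j² + 588j + 78) + 14, so N³ ≡ 14 (mod 35).

(⇐) Conversely, suppose N³ ≡ 14 (mod 35). The only residue r in {0, …, 34} with r³ ≡ 14 (mod 35) is r = 14, so N ≡ 14 (mod 35).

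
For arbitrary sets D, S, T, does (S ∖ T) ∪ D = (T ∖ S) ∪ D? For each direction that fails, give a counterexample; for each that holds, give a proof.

Neither inclusion holds.

Forward inclusion. This inclusion fails. Take D = ∅, S = {1}, T = ∅; then 1 ∈ (S ∖ T) ∪ D but 1 ∉ (T ∖ S) ∪ D.

Reverse inclusion. This inclusion fails. Take D = ∅, S = ∅, T = {1}; then 1 ∈ (T ∖ S) ∪ D but 1 ∉ (S ∖ T) ∪ D.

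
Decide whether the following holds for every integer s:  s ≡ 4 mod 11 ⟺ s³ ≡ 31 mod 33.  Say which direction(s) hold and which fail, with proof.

(⇒) This fails: take s = 15. Then 15 ≡ 4 (mod 11), but 15³ = 3375 ≡ 9 (mod 33), not 31.

(⇐) Conversely, the residues r modulo 33 with r³ ≡ 31 (mod 33) are exactly {4}, and each is ≡ 4 (mod 11).

(⇒) fails; (⇐) holds.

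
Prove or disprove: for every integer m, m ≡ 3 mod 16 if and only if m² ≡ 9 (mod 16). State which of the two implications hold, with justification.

The forward direction holds; the converse fails.

(⇐) This fails: take m = 5. Then 5² = 25 ≡ 9 (mod 16), yet 5 ≡ 5 (mod 16), not 3.

(⇒) Suppose m ≡ 3 mod 16. Write m = 16j + 3. Then (16j + 3)² = 256j² + 96j + 9 = 16(16j² + 6j) + 9, so m² ≡ 9 (mod 16).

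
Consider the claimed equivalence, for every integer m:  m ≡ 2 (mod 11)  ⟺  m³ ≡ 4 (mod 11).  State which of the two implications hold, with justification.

[⇒] This fails: take m = 2. Then 2 ≡ 2 (mod 11), but 2³ = 8 ≡ 8 (mod 11), not 4.

[⇐] This fails: take m = 5. Then 5³ = 125 ≡ 4 (mod 11), yet 5 ≡ 5 (mod 11), not 2.

Both directions fail.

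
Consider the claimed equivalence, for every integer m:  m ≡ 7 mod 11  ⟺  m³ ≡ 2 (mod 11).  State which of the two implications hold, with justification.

Equivalent; both directions hold.

[⇒] Suppose m ≡ 7 mod 11. Write m = 11j + 7. Then (11j + 7)³ = 1331j³ + 2541j² + 1617j + 343 = 11(121j³ + 231j² + 147j + 31) + 2, so m³ ≡ 2 (mod 11).

[⇐] Conversely, suppose m³ ≡ 2 (mod 11). The only residue r in {0, …, 10} with r³ ≡ 2 (mod 11) is r = 7, so m ≡ 7 (mod 11).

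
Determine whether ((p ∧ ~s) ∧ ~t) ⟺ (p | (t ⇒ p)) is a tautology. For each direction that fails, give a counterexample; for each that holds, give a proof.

The forward direction holds; the converse fails.

(←) This fails. Under t = F, p = F, s = F, the left side is false but the right side is true.

(→) Assume the antecedent. If t is true, the antecedent cannot hold. If t is false, p | (t ⇒ p) reduces to true regardless of the other variables. Either way p | (t ⇒ p) holds.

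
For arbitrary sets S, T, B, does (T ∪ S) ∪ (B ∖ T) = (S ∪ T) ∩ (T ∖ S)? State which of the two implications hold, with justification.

(⊆) fails; (⊇) holds.

Reverse inclusion. Let x ∈ (S ∪ T) ∩ (T ∖ S). Then either x ∈ T and x ∉ S, B; or x ∈ T ∩ B and x ∉ S. In each case x ∈ (T ∪ S) ∪ (B ∖ T), so (S ∪ T) ∩ (T ∖ S) ⊆ (T ∪ S) ∪ (B ∖ T).

Forward inclusion. This inclusion fails. Take S = {1}, T = ∅, B = ∅; then 1 ∈ (T ∪ S) ∪ (B ∖ T) but 1 ∉ (S ∪ T) ∩ (T ∖ S).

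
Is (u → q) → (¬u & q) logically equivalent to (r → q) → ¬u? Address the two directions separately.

(⇒) fails and (⇐) fails.

[⇒] This fails. Under u = T, q = F, r = F, the left side is true but the right side is false.

[⇐] This fails. Under u = F, q = F, r = F, the left side is false but the right side is true.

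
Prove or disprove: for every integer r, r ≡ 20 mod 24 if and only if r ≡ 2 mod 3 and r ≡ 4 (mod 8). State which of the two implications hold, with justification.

(⟹) Suppose r ≡ 20 (mod 24); write r = 24j + 20. Since 3 ∣ 24, reducing mod 3 gives r ≡ 20 ≡ 2 (mod 3); since 8 ∣ 24, reducing mod 8 gives r ≡ 20 ≡ 4 (mod 8).

(⟸) Conversely, if r ≡ 2 (mod 3) and r ≡ 4 (mod 8), then by the Chinese remainder theorem r ≡ 20 (mod 24). This is exactly r ≡ 20 (mod 24).

The biconditional holds.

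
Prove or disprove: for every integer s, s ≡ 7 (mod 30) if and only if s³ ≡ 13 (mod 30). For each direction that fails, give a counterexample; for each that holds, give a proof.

Both directions hold.

Forward direction. Suppose s ≡ 7 (mod 30). Write s = 30j + 7. Then (30j + 7)³ = 27000j³ + 18900j² + 4410j + 343 = 30(900j³ + 630j² + 147j + 11) + 13, so s³ ≡ 13 (mod 30).

Converse. Suppose s³ ≡ 13 (mod 30). The only residue r in {0, …, 29} with r³ ≡ 13 (mod 30) is r = 7, so s ≡ 7 (mod 30).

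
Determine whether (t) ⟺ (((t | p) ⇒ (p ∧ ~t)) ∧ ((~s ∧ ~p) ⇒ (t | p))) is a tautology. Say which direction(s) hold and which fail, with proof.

(⟹) This fails. Under s = F, t = T, p = F, the left side is true but the right side is false.

(⟸) This fails. Under s = T, t = F, p = F, the left side is false but the right side is true.

(⇒) fails and (⇐) fails.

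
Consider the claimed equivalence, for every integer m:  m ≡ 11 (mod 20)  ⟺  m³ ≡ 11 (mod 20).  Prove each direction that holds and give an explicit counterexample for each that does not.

Both implications hold.

(⟹) Suppose m ≡ 11 (mod 20). Write m = 20j + 11. Then (20j + 11)³ = 8000j³ + 13200j² + 7260j + 1331 = 20(400j³ + 660j² + 363j + 66) + 11, so m³ ≡ 11 (mod 20).

(⟸) Conversely, suppose m³ ≡ 11 (mod 20). The only residue r in {0, …, 19} with r³ ≡ 11 (mod 20) is r = 11, so m ≡ 11 (mod 20).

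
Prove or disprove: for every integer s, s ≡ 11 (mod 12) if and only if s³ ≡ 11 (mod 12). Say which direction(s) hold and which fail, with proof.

(⟹) Suppose s ≡ 11 (mod 12). Write s = 12j + 11. Then (12j + 11)³ = 1728j³ + 4752j² + 4356j + 1331 = 12(144j³ + 396j² + 363j + 110) + 11, so s³ ≡ 11 (mod 12).

(⟸) Conversely, suppose s³ ≡ 11 (mod 12). The only residue r in {0, …, 11} with r³ ≡ 11 (mod 12) is r = 11, so s ≡ 11 (mod 12).

Both directions hold; the statement is true.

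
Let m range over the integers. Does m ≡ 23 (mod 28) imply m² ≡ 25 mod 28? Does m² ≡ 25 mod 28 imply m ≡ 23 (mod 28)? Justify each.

(⟹) Suppose m ≡ 23 (mod 28). Write m = 28j + 23. Then (28j + 23)² = 784j² + 1288j + 529 = 28(28j² + 46j + 18) + 25, so m² ≡ 25 (mod 28).

(⟸) This fails: take m = 5. Then 5² = 25 ≡ 25 (mod 28), yet 5 ≡ 5 (mod 28), not 23.

The forward direction holds; the converse fails.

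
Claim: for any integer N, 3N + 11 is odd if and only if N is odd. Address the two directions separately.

(⟹) This fails: N = 0 gives 3N + 11 = 11, which is odd, but 0 is even, not odd.

(⟸) This also fails: N = 3 is odd, but 3N + 11 = 20 is even, not odd.

(⇒) fails and (⇐) fails.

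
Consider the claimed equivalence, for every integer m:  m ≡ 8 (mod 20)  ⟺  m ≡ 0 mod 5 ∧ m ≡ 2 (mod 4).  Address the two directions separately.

Neither direction holds.

Forward direction. This fails: m = 8 gives 8 ≡ 8 (mod 20) but 8 ≡ 3 (mod 5), so the conjunction on the right does not hold.

Converse. This fails: m = 10 satisfies both congruences on the right (10 ≡ 0 mod 5 and 10 ≡ 2 mod 4) yet 10 ≡ 10 (mod 20), not 8.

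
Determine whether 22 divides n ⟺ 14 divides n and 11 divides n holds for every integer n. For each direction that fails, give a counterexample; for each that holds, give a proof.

Only the converse holds.

Forward direction. This fails: take n = 22. Certainly 22 ∣ 22, but 14 ∤ 22.

Converse. Suppose 14 ∣ n and 11 ∣ n. Any common multiple of 14 and 11 is a multiple of their lcm; here gcd(14, 11) = 1, so lcm(14, 11) = 14·11 = 154, so 154 ∣ n. Since 22 ∣ 154, it follows that 22 ∣ n.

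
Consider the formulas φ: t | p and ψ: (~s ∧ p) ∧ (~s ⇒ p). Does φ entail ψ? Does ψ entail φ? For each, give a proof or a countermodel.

Only the reverse direction holds.

(→) This fails. Under t = T, s = F, p = F, the left side is true but the right side is false.

(←) Assume the antecedent. If t is true, t | p reduces to true regardless of the other variables. If t is false, the antecedent forces (t = F, s = F, p = T), and t | p holds there. Either way t | p holds.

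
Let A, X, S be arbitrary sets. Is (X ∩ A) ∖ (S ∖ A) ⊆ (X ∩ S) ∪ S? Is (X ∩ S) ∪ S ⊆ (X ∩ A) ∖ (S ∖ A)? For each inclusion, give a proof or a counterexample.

Neither inclusion holds.

Forward inclusion. This inclusion fails. Take A = {1}, X = {1}, S = ∅; then 1 ∈ (X ∩ A) ∖ (S ∖ A) but 1 ∉ (X ∩ S) ∪ S.

Reverse inclusion. This inclusion fails. Take A = ∅, X = ∅, S = {1}; then 1 ∈ (X ∩ S) ∪ S but 1 ∉ (X ∩ A) ∖ (S ∖ A).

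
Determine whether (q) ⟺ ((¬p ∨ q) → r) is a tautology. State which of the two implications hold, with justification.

(⇒) fails and (⇐) fails.

(⟹) This fails. Under p = F, r = F, q = T, the left side is true but the right side is false.

(⟸) This fails. Under p = T, r = F, q = F, the left side is false but the right side is true.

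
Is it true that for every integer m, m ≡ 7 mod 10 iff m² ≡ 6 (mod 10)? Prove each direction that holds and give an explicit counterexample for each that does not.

[⇒] This fails: take m = 7. Then 7 ≡ 7 (mod 10), but 7² = 49 ≡ 9 (mod 10), not 6.

[⇐] This fails: take m = 4. Then 4² = 16 ≡ 6 (mod 10), yet 4 ≡ 4 (mod 10), not 7.

Neither direction holds.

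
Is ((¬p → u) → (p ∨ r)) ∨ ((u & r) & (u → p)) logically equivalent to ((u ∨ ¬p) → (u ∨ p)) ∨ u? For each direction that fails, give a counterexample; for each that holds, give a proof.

Neither direction holds.

(⇒) This fails. Under p = F, r = F, u = F, the left side is true but the right side is false.

(⇐) This fails. Under p = F, r = F, u = T, the left side is false but the right side is true.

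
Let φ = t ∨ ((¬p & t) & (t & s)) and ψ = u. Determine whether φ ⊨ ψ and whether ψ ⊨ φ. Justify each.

Neither direction holds.

[⇒] This fails. Under t = T, p = F, u = F, s = F, the left side is true but the right side is false.

[⇐] This fails. Under t = F, p = F, u = T, s = F, the left side is false but the right side is true.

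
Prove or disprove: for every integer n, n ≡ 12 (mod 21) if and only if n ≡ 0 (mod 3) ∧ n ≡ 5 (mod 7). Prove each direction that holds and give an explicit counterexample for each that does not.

(⟸) If n ≡ 0 (mod 3) and n ≡ 5 (mod 7), then by the Chinese remainder theorem n ≡ 12 (mod 21). This is exactly n ≡ 12 (mod 21).

(⟹) Suppose n ≡ 12 (mod 21); write n = 21j + 12. Since 3 ∣ 21, reducing mod 3 gives n ≡ 12 ≡ 0 (mod 3); since 7 ∣ 21, reducing mod 7 gives n ≡ 12 ≡ 5 (mod 7).

Both implications hold.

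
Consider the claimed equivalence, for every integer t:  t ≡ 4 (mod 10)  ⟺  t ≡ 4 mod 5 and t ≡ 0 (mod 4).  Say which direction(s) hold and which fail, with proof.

[⇒] This fails: t = 14 gives 14 ≡ 4 (mod 10) but 14 ≡ 2 (mod 4), so the conjunction on the right does not hold.

[⇐] Conversely, if t ≡ 4 (mod 5) and t ≡ 0 (mod 4), then by the Chinese remainder theorem t ≡ 4 (mod 20). Since 4 ≡ 4 (mod 10) and 10 ∣ 20, we get t ≡ 4 (mod 10).

Only the converse holds.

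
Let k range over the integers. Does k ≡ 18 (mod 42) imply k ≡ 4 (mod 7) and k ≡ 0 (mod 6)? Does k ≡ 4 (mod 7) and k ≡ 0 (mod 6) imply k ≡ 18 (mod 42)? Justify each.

Equivalent; both directions hold.

(⟸) If k ≡ 4 (mod 7) and k ≡ 0 (mod 6), then by the Chinese remainder theorem k ≡ 18 (mod 42). This is exactly k ≡ 18 (mod 42).

(⟹) Suppose k ≡ 18 (mod 42); write k = 42j + 18. Since 7 ∣ 42, reducing mod 7 gives k ≡ 18 ≡ 4 (mod 7); since 6 ∣ 42, reducing mod 6 gives k ≡ 18 ≡ 0 (mod 6).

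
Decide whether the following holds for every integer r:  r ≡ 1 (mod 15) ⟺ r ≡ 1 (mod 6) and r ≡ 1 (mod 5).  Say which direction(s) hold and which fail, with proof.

(⇒) fails; (⇐) holds.

Forward direction. This fails: r = 16 gives 16 ≡ 1 (mod 15) but 16 ≡ 4 (mod 6), so the conjunction on the right does not hold.

Converse. If r ≡ 1 (mod 6) and r ≡ 1 (mod 5), then by the Chinese remainder theorem r ≡ 1 (mod 30). Since 1 ≡ 1 (mod 15) and 15 ∣ 30, we get r ≡ 1 (mod 15).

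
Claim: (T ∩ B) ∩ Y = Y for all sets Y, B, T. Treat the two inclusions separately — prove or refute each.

(⊆) holds; (⊇) fails.

Reverse inclusion. This inclusion fails. Take Y = {1}, B = ∅, T = ∅; then 1 ∈ Y but 1 ∉ (T ∩ B) ∩ Y.

Forward inclusion. Let x ∈ (T ∩ B) ∩ Y. Then x ∈ Y ∩ B ∩ T, from which x ∈ Y.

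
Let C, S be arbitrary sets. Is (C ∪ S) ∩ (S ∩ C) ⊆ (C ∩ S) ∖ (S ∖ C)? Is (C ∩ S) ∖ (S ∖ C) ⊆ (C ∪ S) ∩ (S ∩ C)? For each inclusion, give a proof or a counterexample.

Reverse inclusion. Let x ∈ (C ∩ S) ∖ (S ∖ C). Then x ∈ C ∩ S, from which x ∈ (C ∪ S) ∩ (S ∩ C).

Forward inclusion. Let x ∈ (C ∪ S) ∩ (S ∩ C). Then x ∈ C ∩ S, from which x ∈ (C ∩ S) ∖ (S ∖ C).

The two sets are equal.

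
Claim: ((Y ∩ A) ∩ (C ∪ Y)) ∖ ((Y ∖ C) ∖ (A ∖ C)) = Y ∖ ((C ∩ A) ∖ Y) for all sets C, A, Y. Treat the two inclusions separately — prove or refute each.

The sets are not equal: only the forward inclusion holds.

(⊆) Let x ∈ ((Y ∩ A) ∩ (C ∪ Y)) ∖ ((Y ∖ C) ∖ (A ∖ C)). Then either x ∈ A ∩ Y and x ∉ C; or x ∈ C ∩ A ∩ Y. In each case x ∈ Y ∖ ((C ∩ A) ∖ Y), so ((Y ∩ A) ∩ (C ∪ Y)) ∖ ((Y ∖ C) ∖ (A ∖ C)) ⊆ Y ∖ ((C ∩ A) ∖ Y).

(⊇) This inclusion fails. Take C = ∅, A = ∅, Y = {1}; then 1 ∈ Y ∖ ((C ∩ A) ∖ Y) but 1 ∉ ((Y ∩ A) ∩ (C ∪ Y)) ∖ ((Y ∖ C) ∖ (A ∖ C)).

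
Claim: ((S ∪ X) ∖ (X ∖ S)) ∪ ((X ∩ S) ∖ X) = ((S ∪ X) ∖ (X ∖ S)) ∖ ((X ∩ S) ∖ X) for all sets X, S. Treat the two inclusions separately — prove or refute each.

(⟹) Let x ∈ ((S ∪ X) ∖ (X ∖ S)) ∪ ((X ∩ S) ∖ X). Then either x ∈ S and x ∉ X; or x ∈ X ∩ S. In each case x ∈ ((S ∪ X) ∖ (X ∖ S)) ∖ ((X ∩ S) ∖ X), so ((S ∪ X) ∖ (X ∖ S)) ∪ ((X ∩ S) ∖ X) ⊆ ((S ∪ X) ∖ (X ∖ S)) ∖ ((X ∩ S) ∖ X).

(⟸) Let x ∈ ((S ∪ X) ∖ (X ∖ S)) ∖ ((X ∩ S) ∖ X). Then either x ∈ S and x ∉ X; or x ∈ X ∩ S. In each case x ∈ ((S ∪ X) ∖ (X ∖ S)) ∪ ((X ∩ S) ∖ X), so ((S ∪ X) ∖ (X ∖ S)) ∖ ((X ∩ S) ∖ X) ⊆ ((S ∪ X) ∖ (X ∖ S)) ∪ ((X ∩ S) ∖ X).

Both inclusions hold.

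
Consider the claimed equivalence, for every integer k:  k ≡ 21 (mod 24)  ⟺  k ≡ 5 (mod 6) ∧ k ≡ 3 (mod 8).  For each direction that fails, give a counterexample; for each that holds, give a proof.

(⟹) This fails: k = 21 gives 21 ≡ 21 (mod 24) but 21 ≡ 3 (mod 6), so the conjunction on the right does not hold.

(⟸) This fails: k = 11 satisfies both congruences on the right (11 ≡ 5 mod 6 and 11 ≡ 3 mod 8) yet 11 ≡ 11 (mod 24), not 21.

Both directions fail.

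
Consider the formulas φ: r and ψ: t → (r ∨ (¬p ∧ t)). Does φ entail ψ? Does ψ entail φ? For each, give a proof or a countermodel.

(⟹) Assume the antecedent. If p is true, the antecedent forces (p = T, t = F, r = T) or (p = T, t = T, r = T), and t → (r ∨ (¬p ∧ t)) holds there. If p is false, t → (r ∨ (¬p ∧ t)) reduces to true regardless of the other variables. Either way t → (r ∨ (¬p ∧ t)) holds.

(⟸) This fails. Under p = F, t = F, r = F, the left side is false but the right side is true.

Only the forward direction holds.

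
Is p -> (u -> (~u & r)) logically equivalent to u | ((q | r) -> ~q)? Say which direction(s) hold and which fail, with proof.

(⟹) This fails. Under u = F, q = T, r = F, p = F, the left side is true but the right side is false.

(⟸) This fails. Under u = T, q = F, r = F, p = T, the left side is false but the right side is true.

Neither direction holds.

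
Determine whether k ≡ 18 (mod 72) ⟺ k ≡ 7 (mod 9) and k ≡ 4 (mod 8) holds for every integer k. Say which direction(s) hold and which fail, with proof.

(→) This fails: k = 18 gives 18 ≡ 18 (mod 72) but 18 ≡ 0 (mod 9), so the conjunction on the right does not hold.

(←) This fails: k = 52 satisfies both congruences on the right (52 ≡ 7 mod 9 and 52 ≡ 4 mod 8) yet 52 ≡ 52 (mod 72), not 18.

(⇒) fails and (⇐) fails.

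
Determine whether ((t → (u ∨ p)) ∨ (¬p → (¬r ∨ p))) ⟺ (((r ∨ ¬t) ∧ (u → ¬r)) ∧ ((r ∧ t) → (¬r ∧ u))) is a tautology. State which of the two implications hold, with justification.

Only the reverse direction holds.

(→) This fails. Under r = T, p = F, u = T, t = F, the left side is true but the right side is false.

(←) Assume the antecedent. If r is true, the antecedent forces (r = T, p = F, u = F, t = F) or (r = T, p = T, u = F, t = F), and the consequent holds there. If r is false, the consequent reduces to true regardless of the other variables. Either way the consequent holds.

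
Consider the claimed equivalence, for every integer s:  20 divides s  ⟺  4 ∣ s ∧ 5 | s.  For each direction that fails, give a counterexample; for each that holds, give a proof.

Both implications hold.

Forward direction. If 20 ∣ s, write s = 20q. Since 20 = 5·4, s = 4·(5q), so 4 ∣ s; and since 20 = 4·5, s = 5·(4q), so 5 ∣ s.

Converse. Suppose 4 ∣ s and 5 ∣ s. Any common multiple of 4 and 5 is a multiple of their lcm; here gcd(4, 5) = 1, so lcm(4, 5) = 4·5 = 20, so 20 ∣ s.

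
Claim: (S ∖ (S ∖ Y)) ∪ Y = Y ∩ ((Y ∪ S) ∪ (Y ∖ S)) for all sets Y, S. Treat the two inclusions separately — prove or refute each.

The two sets are equal.

(⟸) Let x ∈ Y ∩ ((Y ∪ S) ∪ (Y ∖ S)). Then either x ∈ Y and x ∉ S; or x ∈ Y ∩ S. In each case x ∈ (S ∖ (S ∖ Y)) ∪ Y, so Y ∩ ((Y ∪ S) ∪ (Y ∖ S)) ⊆ (S ∖ (S ∖ Y)) ∪ Y.

(⟹) Let x ∈ (S ∖ (S ∖ Y)) ∪ Y. Then either x ∈ Y and x ∉ S; or x ∈ Y ∩ S. In each case x ∈ Y ∩ ((Y ∪ S) ∪ (Y ∖ S)), so (S ∖ (S ∖ Y)) ∪ Y ⊆ Y ∩ ((Y ∪ S) ∪ (Y ∖ S)).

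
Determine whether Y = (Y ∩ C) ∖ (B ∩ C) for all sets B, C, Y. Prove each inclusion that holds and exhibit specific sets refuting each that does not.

Forward inclusion. This inclusion fails. Take B = ∅, C = ∅, Y = {1}; then 1 ∈ Y but 1 ∉ (Y ∩ C) ∖ (B ∩ C).

Reverse inclusion. Let x ∈ (Y ∩ C) ∖ (B ∩ C). Then x ∈ C ∩ Y and x ∉ B, from which x ∈ Y.

The sets are not equal: only the reverse inclusion holds.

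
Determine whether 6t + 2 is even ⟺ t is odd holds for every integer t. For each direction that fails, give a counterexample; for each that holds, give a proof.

Only the reverse direction holds.

Forward direction. This fails: take t = 6. Then 6t + 2 = 38, which is even, yet t = 6 is even, not odd.

Converse. Suppose t is odd. Since 6 is even, 6t is even for every t, so 6t + 2 has the same parity as 2, which is even. Hence 6t + 2 is even.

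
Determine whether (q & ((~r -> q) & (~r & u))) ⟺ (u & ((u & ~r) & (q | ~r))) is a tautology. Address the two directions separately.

(→) Assume the antecedent. If r is true, the antecedent cannot hold. If r is false, the antecedent forces (r = F, u = T, q = T), and u & ((u & ~r) & (q | ~r)) holds there. Either way u & ((u & ~r) & (q | ~r)) holds.

(←) This fails. Under r = F, u = T, q = F, the left side is false but the right side is true.

The forward direction holds; the converse fails.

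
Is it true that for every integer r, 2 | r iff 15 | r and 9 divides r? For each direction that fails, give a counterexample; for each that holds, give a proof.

(⇒) fails and (⇐) fails.

(→) This fails: take r = 2. Certainly 2 ∣ 2, but 15 ∤ 2.

(←) This fails: take r = 45. Both 15 ∣ 45 and 9 ∣ 45, yet 45 is not a multiple of 2 (since 45 = 22·2 + 1), so 2 ∤ 45.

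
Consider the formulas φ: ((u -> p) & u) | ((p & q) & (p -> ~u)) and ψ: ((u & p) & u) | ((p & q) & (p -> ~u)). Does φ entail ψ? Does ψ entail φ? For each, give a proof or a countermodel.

(→) Assume the antecedent. If u is true, the antecedent forces (p = T, u = T, q = F) or (p = T, u = T, q = T), and the consequent holds there. If u is false, the antecedent forces (p = T, u = F, q = T), and the consequent holds there. Either way the consequent holds.

(←) Assume the antecedent. If u is true, the antecedent forces (p = T, u = T, q = F) or (p = T, u = T, q = T), and the consequent holds there. If u is false, the antecedent forces (p = T, u = F, q = T), and the consequent holds there. Either way the consequent holds.

Both directions hold; the statement is true.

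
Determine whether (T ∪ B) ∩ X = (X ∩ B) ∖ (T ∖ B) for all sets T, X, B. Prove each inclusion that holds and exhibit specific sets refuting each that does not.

(⊆) This inclusion fails. Take T = {1}, X = {1}, B = ∅; then 1 ∈ (T ∪ B) ∩ X but 1 ∉ (X ∩ B) ∖ (T ∖ B).

(⊇) Let x ∈ (X ∩ B) ∖ (T ∖ B). Then either x ∈ X ∩ B and x ∉ T; or x ∈ T ∩ X ∩ B. In each case x ∈ (T ∪ B) ∩ X, so (X ∩ B) ∖ (T ∖ B) ⊆ (T ∪ B) ∩ X.

The sets are not equal: only the reverse inclusion holds.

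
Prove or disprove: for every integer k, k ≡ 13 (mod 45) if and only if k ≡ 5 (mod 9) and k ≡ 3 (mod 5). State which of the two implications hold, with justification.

(⇒) fails and (⇐) fails.

(⇒) This fails: k = 13 gives 13 ≡ 13 (mod 45) but 13 ≡ 4 (mod 9), so the conjunction on the right does not hold.

(⇐) This fails: k = 23 satisfies both congruences on the right (23 ≡ 5 mod 9 and 23 ≡ 3 mod 5) yet 23 ≡ 23 (mod 45), not 13.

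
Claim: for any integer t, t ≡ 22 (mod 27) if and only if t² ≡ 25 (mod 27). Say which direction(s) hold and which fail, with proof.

(→) Suppose t ≡ 22 (mod 27). Write t = 27j + 22. Then (27j + 22)² = 729j² + 1188j + 484 = 27(27j² + 44j + 17) + 25, so t² ≡ 25 (mod 27).

(←) This fails: take t = 5. Then 5² = 25 ≡ 25 (mod 27), yet 5 ≡ 5 (mod 27), not 22.

The forward direction holds; the converse fails.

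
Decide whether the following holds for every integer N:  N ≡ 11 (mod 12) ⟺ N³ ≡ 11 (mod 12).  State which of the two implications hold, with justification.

Both directions hold.

(←) For the converse, argue contrapositively. If N ≢ 11 (mod 12), then N is congruent to one of 0, 1, 2, 3, 4, 5, 6, 7, 8, 9, 10 modulo 12, and these give N³ ≡ 0, 1, 8, 3, 4, 5, 0, 7, 8, 9, 4 respectively — never 11.

(→) Suppose N ≡ 11 (mod 12). Write N = 12j + 11. Then (12j + 11)³ = 1728j³ + 4752j² + 4356j + 1331 = 12(144j³ + 396j² + 363j + 110) + 11, so N³ ≡ 11 (mod 12).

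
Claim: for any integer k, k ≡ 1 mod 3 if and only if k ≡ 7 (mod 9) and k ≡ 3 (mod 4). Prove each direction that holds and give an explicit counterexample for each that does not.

(→) This fails: k = 1 gives 1 ≡ 1 (mod 3) but 1 ≡ 1 (mod 9), so the conjunction on the right does not hold.

(←) Conversely, if k ≡ 7 (mod 9) and k ≡ 3 (mod 4), then by the Chinese remainder theorem k ≡ 7 (mod 36). Since 7 ≡ 1 (mod 3) and 3 ∣ 36, we get k ≡ 1 (mod 3).

Not equivalent: only (⇐) holds.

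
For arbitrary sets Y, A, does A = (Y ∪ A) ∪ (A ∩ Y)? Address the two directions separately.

(⊆) holds; (⊇) fails.

(⟹) Let x ∈ A. Then either x ∈ A and x ∉ Y; or x ∈ Y ∩ A. In each case x ∈ (Y ∪ A) ∪ (A ∩ Y), so A ⊆ (Y ∪ A) ∪ (A ∩ Y).

(⟸) This inclusion fails. Take Y = {1}, A = ∅; then 1 ∈ (Y ∪ A) ∪ (A ∩ Y) but 1 ∉ A.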